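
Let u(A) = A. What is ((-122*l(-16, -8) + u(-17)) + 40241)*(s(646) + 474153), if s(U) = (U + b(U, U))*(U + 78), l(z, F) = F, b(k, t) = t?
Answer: 58073913200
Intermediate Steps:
s(U) = 2*U*(78 + U) (s(U) = (U + U)*(U + 78) = (2*U)*(78 + U) = 2*U*(78 + U))
((-122*l(-16, -8) + u(-17)) + 40241)*(s(646) + 474153) = ((-122*(-8) - 17) + 40241)*(2*646*(78 + 646) + 474153) = ((976 - 17) + 40241)*(2*646*724 + 474153) = (959 + 40241)*(935408 + 474153) = 41200*1409561 = 58073913200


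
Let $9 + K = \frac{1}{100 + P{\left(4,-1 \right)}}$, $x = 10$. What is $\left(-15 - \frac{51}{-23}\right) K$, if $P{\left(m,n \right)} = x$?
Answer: $\frac{6321}{55} \approx 114.93$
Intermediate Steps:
$P{\left(m,n \right)} = 10$
$K = - \frac{989}{110}$ ($K = -9 + \frac{1}{100 + 10} = -9 + \frac{1}{110} = - \frac{989}{110} \approx -8.9909$)
$\left(-15 - \frac{51}{-23}\right) K = \left(-15 - \frac{51}{-23}\right) \left(- \frac{989}{110}\right) = \left(-15 - - \frac{51}{23}\right) \left(- \frac{989}{110}\right) = \left(-15 + \frac{51}{23}\right) \left(- \frac{989}{110}\right) = \left(- \frac{294}{23}\right) \left(- \frac{989}{110}\right) = \frac{6321}{55}$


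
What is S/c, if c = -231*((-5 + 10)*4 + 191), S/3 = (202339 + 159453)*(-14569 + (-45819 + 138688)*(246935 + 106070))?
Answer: -11860701945902592/16247 ≈ -7.3002e+11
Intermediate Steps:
S = 35582105837707776 (S = 3*((202339 + 159453)*(-14569 + (-45819 + 138688)*(246935 + 106070))) = 3*(361792*(-14569 + 92869*353005)) = 3*(361792*(-14569 + 32783221345)) = 3*(361792*32783206776) = 3*11860701945902592 = 35582105837707776)
c = -48741 (c = -231*(5*4 + 191) = -231*(20 + 191) = -231*211 = -48741)
S/c = 35582105837707776/(-48741) = 35582105837707776*(-1/48741) = -11860701945902592/16247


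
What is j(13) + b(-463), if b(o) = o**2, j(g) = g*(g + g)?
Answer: 214707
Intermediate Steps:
j(g) = 2*g**2 (j(g) = g*(2*g) = 2*g**2)
j(13) + b(-463) = 2*13**2 + (-463)**2 = 2*169 + 214369 = 338 + 214369 = 214707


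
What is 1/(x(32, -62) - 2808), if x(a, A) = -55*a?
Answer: -1/4568 ≈ -0.00021891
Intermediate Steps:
1/(x(32, -62) - 2808) = 1/(-55*32 - 2808) = 1/(-1760 - 2808) = 1/(-4568) = -1/4568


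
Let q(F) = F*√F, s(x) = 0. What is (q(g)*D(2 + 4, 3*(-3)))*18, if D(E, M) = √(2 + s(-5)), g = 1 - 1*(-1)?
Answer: 72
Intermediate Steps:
g = 2 (g = 1 + 1 = 2)
q(F) = F^(3/2)
D(E, M) = √2 (D(E, M) = √(2 + 0) = √2)
(q(g)*D(2 + 4, 3*(-3)))*18 = (2^(3/2)*√2)*18 = ((2*√2)*√2)*18 = 4*18 = 72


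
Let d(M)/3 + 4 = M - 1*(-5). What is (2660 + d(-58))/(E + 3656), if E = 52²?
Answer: 2489/6360 ≈ 0.39135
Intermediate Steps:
E = 2704
d(M) = 3 + 3*M (d(M) = -12 + 3*(M - 1*(-5)) = -12 + 3*(M + 5) = -12 + 3*(5 + M) = -12 + (15 + 3*M) = 3 + 3*M)
(2660 + d(-58))/(E + 3656) = (2660 + (3 + 3*(-58)))/(2704 + 3656) = (2660 + (3 - 174))/6360 = (2660 - 171)*(1/6360) = 2489*(1/6360) = 2489/6360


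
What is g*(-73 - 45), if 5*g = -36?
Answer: 4248/5 ≈ 849.60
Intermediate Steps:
g = -36/5 (g = (⅕)*(-36) = -36/5 ≈ -7.2000)
g*(-73 - 45) = -36*(-73 - 45)/5 = -36/5*(-118) = 4248/5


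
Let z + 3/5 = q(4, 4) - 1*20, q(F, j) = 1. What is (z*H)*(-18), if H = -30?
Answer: -10584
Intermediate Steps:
z = -98/5 (z = -⅗ + (1 - 1*20) = -⅗ + (1 - 20) = -⅗ - 19 = -98/5 ≈ -19.600)
(z*H)*(-18) = -98/5*(-30)*(-18) = 588*(-18) = -10584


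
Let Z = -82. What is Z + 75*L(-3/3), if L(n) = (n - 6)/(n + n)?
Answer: 361/2 ≈ 180.50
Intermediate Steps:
L(n) = (-6 + n)/(2*n) (L(n) = (-6 + n)/((2*n)) = (-6 + n)*(1/(2*n)) = (-6 + n)/(2*n))
Z + 75*L(-3/3) = -82 + 75*((-6 - 3/3)/(2*((-3/3)))) = -82 + 75*((-6 - 3*⅓)/(2*((-3*⅓)))) = -82 + 75*((½)*(-6 - 1)/(-1)) = -82 + 75*((½)*(-1)*(-7)) = -82 + 75*(7/2) = -82 + 525/2 = 361/2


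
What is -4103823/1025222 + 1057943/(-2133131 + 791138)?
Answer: -6591928177585/1375840747446 ≈ -4.7912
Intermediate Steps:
-4103823/1025222 + 1057943/(-2133131 + 791138) = -4103823*1/1025222 + 1057943/(-1341993) = -4103823/1025222 + 1057943*(-1/1341993) = -4103823/1025222 - 1057943/1341993 = -6591928177585/1375840747446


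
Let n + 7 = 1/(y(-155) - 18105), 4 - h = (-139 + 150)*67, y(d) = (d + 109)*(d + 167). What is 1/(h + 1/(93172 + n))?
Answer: -1738179404/1274085484475 ≈ -0.0013643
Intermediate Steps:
y(d) = (109 + d)*(167 + d)
h = -733 (h = 4 - (-139 + 150)*67 = 4 - 11*67 = 4 - 1*737 = 4 - 737 = -733)
n = -130600/18657 (n = -7 + 1/((18203 + (-155)² + 276*(-155)) - 18105) = -7 + 1/((18203 + 24025 - 42780) - 18105) = -7 + 1/(-552 - 18105) = -7 + 1/(-18657) = -7 - 1/18657 = -130600/18657 ≈ -7.0001)
1/(h + 1/(93172 + n)) = 1/(-733 + 1/(93172 - 130600/18657)) = 1/(-733 + 1/(1738179404/18657)) = 1/(-733 + 18657/1738179404) = 1/(-1274085484475/1738179404) = -1738179404/1274085484475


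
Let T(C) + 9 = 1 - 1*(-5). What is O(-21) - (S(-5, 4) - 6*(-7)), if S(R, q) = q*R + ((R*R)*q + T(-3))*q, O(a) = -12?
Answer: -422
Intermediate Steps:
T(C) = -3 (T(C) = -9 + (1 - 1*(-5)) = -9 + (1 + 5) = -9 + 6 = -3)
S(R, q) = R*q + q*(-3 + q*R**2) (S(R, q) = q*R + ((R*R)*q - 3)*q = R*q + (R**2*q - 3)*q = R*q + (q*R**2 - 3)*q = R*q + (-3 + q*R**2)*q = R*q + q*(-3 + q*R**2))
O(-21) - (S(-5, 4) - 6*(-7)) = -12 - (4*(-3 - 5 + 4*(-5)**2) - 6*(-7)) = -12 - (4*(-3 - 5 + 4*25) + 42) = -12 - (4*(-3 - 5 + 100) + 42) = -12 - (4*92 + 42) = -12 - (368 + 42) = -12 - 1*410 = -12 - 410 = -422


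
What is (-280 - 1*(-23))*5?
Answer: -1285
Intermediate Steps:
(-280 - 1*(-23))*5 = (-280 + 23)*5 = -257*5 = -1285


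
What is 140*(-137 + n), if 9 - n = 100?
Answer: -31920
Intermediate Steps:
n = -91 (n = 9 - 1*100 = 9 - 100 = -91)
140*(-137 + n) = 140*(-137 - 91) = 140*(-228) = -31920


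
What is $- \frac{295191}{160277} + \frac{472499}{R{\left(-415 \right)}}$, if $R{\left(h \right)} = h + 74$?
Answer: $- \frac{5833183258}{4204189} \approx -1387.5$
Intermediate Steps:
$R{\left(h \right)} = 74 + h$
$- \frac{295191}{160277} + \frac{472499}{R{\left(-415 \right)}} = - \frac{295191}{160277} + \frac{472499}{74 - 415} = \left(-295191\right) \frac{1}{160277} + \frac{472499}{-341} = - \frac{22707}{12329} + 472499 \left(- \frac{1}{341}\right) = - \frac{22707}{12329} - \frac{472499}{341} = - \frac{5833183258}{4204189}$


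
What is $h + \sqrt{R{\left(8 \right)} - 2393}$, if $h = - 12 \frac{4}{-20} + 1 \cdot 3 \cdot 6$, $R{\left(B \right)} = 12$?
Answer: $\frac{102}{5} + i \sqrt{2381} \approx 20.4 + 48.795 i$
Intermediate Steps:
$h = \frac{102}{5}$ ($h = - 12 \cdot 4 \left(- \frac{1}{20}\right) + 3 \cdot 6 = \left(-12\right) \left(- \frac{1}{5}\right) + 18 = \frac{12}{5} + 18 = \frac{102}{5} \approx 20.4$)
$h + \sqrt{R{\left(8 \right)} - 2393} = \frac{102}{5} + \sqrt{12 - 2393} = \frac{102}{5} + \sqrt{-2381} = \frac{102}{5} + i \sqrt{2381}$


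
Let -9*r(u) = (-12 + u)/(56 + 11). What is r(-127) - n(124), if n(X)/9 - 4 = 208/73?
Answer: -2703353/44019 ≈ -61.413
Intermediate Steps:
n(X) = 4500/73 (n(X) = 36 + 9*(208/73) = 36 + 1872/73 = 4500/73)
r(u) = 4/201 - u/603 (r(u) = -(-12 + u)/(9*(56 + 11)) = -(-12 + u)/(9*67) = -(-12/67 + u/67)/9 = 4/201 - u/603)
r(-127) - n(124) = (4/201 - 1/603*(-127)) - 1*4500/73 = (4/201 + 127/603) - 4500/73 = 139/603 - 4500/73 = -2703353/44019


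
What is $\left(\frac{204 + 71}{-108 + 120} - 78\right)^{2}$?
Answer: $\frac{436921}{144} \approx 3034.2$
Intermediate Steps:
$\left(\frac{204 + 71}{-108 + 120} - 78\right)^{2} = \left(\frac{275}{12} - 78\right)^{2} = \left(- \frac{661}{12}\right)^{2} = \frac{436921}{144}$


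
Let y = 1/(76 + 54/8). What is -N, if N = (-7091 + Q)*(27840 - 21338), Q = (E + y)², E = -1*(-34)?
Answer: 4227304474474/109561 ≈ 3.8584e+7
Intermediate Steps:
y = 4/331 (y = 1/(76 + 54*(⅛)) = 1/(76 + 27/4) = 1/(331/4) = 4/331 ≈ 0.012085)
E = 34
Q = 126742564/109561 (Q = (34 + 4/331)² = (11258/331)² = 126742564/109561 ≈ 1156.8)
N = -4227304474474/109561 (N = (-7091 + 126742564/109561)*(27840 - 21338) = -650154487/109561*6502 = -4227304474474/109561 ≈ -3.8584e+7)
-N = -1*(-4227304474474/109561) = 4227304474474/109561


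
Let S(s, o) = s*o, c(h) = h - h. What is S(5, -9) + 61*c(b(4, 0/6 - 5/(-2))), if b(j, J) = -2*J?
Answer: -45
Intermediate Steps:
c(h) = 0
S(s, o) = o*s
S(5, -9) + 61*c(b(4, 0/6 - 5/(-2))) = -9*5 + 61*0 = -45 + 0 = -45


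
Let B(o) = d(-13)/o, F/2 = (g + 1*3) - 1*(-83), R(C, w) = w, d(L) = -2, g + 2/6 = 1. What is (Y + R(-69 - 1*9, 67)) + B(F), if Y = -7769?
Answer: -2002523/260 ≈ -7702.0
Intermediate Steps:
g = ⅔ (g = -⅓ + 1 = ⅔ ≈ 0.66667)
F = 520/3 (F = 2*((⅔ + 1*3) - 1*(-83)) = 2*((⅔ + 3) + 83) = 2*(11/3 + 83) = 2*(260/3) = 520/3 ≈ 173.33)
B(o) = -2/o
(Y + R(-69 - 1*9, 67)) + B(F) = (-7769 + 67) - 2/520/3 = -7702 - 2*3/520 = -7702 - 3/260 = -2002523/260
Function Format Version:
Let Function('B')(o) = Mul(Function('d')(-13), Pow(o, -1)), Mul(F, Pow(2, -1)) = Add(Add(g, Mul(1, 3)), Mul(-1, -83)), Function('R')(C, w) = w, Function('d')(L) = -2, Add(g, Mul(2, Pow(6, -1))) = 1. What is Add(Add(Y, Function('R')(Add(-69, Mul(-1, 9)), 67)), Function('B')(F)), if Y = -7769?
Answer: Rational(-2002523, 260) ≈ -7702.0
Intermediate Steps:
g = Rational(2, 3) (g = Add(Rational(-1, 3), 1) = Rational(2, 3) ≈ 0.66667)
F = Rational(520, 3) (F = Mul(2, Add(Add(Rational(2, 3), Mul(1, 3)), Mul(-1, -83))) = Mul(2, Add(Add(Rational(2, 3), 3), 83)) = Mul(2, Add(Rational(11, 3), 83)) = Mul(2, Rational(260, 3)) = Rational(520, 3) ≈ 173.33)
Function('B')(o) = Mul(-2, Pow(o, -1))
Add(Add(Y, Function('R')(Add(-69, Mul(-1, 9)), 67)), Function('B')(F)) = Add(Add(-7769, 67), Mul(-2, Pow(Rational(520, 3), -1))) = Add(-7702, Mul(-2, Rational(3, 520))) = Add(-7702, Rational(-3, 260)) = Rational(-2002523, 260)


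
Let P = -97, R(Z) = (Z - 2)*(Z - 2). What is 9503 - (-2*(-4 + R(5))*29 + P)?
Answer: 9890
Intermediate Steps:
R(Z) = (-2 + Z)² (R(Z) = (-2 + Z)*(-2 + Z) = (-2 + Z)²)
9503 - (-2*(-4 + R(5))*29 + P) = 9503 - (-2*(-4 + (-2 + 5)²)*29 - 97) = 9503 - (-2*(-4 + 3²)*29 - 97) = 9503 - (-2*(-4 + 9)*29 - 97) = 9503 - (-2*5*29 - 97) = 9503 - (-10*29 - 97) = 9503 - (-290 - 97) = 9503 - 1*(-387) = 9503 + 387 = 9890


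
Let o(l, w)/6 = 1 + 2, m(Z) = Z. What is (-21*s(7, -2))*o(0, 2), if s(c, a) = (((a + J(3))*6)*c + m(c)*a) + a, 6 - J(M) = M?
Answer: -9828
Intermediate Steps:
J(M) = 6 - M
o(l, w) = 18 (o(l, w) = 6*(1 + 2) = 6*3 = 18)
s(c, a) = a + a*c + c*(18 + 6*a) (s(c, a) = (((a + (6 - 1*3))*6)*c + c*a) + a = (((a + (6 - 3))*6)*c + a*c) + a = (((a + 3)*6)*c + a*c) + a = (((3 + a)*6)*c + a*c) + a = ((18 + 6*a)*c + a*c) + a = (c*(18 + 6*a) + a*c) + a = (a*c + c*(18 + 6*a)) + a = a + a*c + c*(18 + 6*a))
(-21*s(7, -2))*o(0, 2) = -21*(-2 + 18*7 + 7*(-2)*7)*18 = -21*(-2 + 126 - 98)*18 = -21*26*18 = -546*18 = -9828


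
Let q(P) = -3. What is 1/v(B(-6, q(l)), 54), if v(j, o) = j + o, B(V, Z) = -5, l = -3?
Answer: 1/49 ≈ 0.020408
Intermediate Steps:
1/v(B(-6, q(l)), 54) = 1/(-5 + 54) = 1/49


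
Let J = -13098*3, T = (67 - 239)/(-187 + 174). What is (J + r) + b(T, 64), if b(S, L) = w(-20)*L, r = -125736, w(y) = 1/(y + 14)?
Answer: -495122/3 ≈ -1.6504e+5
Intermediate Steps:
w(y) = 1/(14 + y)
T = 172/13 (T = -172/(-13) = -172*(-1/13) = 172/13 ≈ 13.231)
J = -39294
b(S, L) = -L/6 (b(S, L) = L/(14 - 20) = L/(-6) = -L/6)
(J + r) + b(T, 64) = (-39294 - 125736) - ⅙*64 = -165030 - 32/3 = -495122/3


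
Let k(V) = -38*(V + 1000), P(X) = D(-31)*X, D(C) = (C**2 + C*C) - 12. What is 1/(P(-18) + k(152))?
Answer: -1/78156 ≈ -1.2795e-5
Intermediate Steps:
D(C) = -12 + 2*C**2 (D(C) = (C**2 + C**2) - 12 = 2*C**2 - 12 = -12 + 2*C**2)
P(X) = 1910*X (P(X) = (-12 + 2*(-31)**2)*X = (-12 + 2*961)*X = (-12 + 1922)*X = 1910*X)
k(V) = -38000 - 38*V (k(V) = -38*(1000 + V) = -38000 - 38*V)
1/(P(-18) + k(152)) = 1/(1910*(-18) + (-38000 - 38*152)) = 1/(-34380 + (-38000 - 5776)) = 1/(-34380 - 43776) = 1/(-78156) = -1/78156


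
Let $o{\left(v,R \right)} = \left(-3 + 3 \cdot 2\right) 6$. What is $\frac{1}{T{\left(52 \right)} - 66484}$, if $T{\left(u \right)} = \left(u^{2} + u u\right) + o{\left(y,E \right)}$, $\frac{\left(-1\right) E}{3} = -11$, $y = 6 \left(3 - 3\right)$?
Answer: $- \frac{1}{61058} \approx -1.6378 \cdot 10^{-5}$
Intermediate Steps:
$y = 0$ ($y = 6 \cdot 0 = 0$)
$E = 33$ ($E = \left(-3\right) \left(-11\right) = 33$)
$o{\left(v,R \right)} = 18$ ($o{\left(v,R \right)} = \left(-3 + 6\right) 6 = 3 \cdot 6 = 18$)
$T{\left(u \right)} = 18 + 2 u^{2}$ ($T{\left(u \right)} = \left(u^{2} + u u\right) + 18 = \left(u^{2} + u^{2}\right) + 18 = 2 u^{2} + 18 = 18 + 2 u^{2}$)
$\frac{1}{T{\left(52 \right)} - 66484} = \frac{1}{\left(18 + 2 \cdot 52^{2}\right) - 66484} = \frac{1}{\left(18 + 2 \cdot 2704\right) - 66484} = \frac{1}{\left(18 + 5408\right) - 66484} = \frac{1}{5426 - 66484} = \frac{1}{-61058} = - \frac{1}{61058}$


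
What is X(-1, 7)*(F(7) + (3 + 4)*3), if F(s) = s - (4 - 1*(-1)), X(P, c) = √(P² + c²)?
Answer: 115*√2 ≈ 162.63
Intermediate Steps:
F(s) = -5 + s (F(s) = s - (4 + 1) = s - 1*5 = s - 5 = -5 + s)
X(-1, 7)*(F(7) + (3 + 4)*3) = √((-1)² + 7²)*((-5 + 7) + (3 + 4)*3) = √(1 + 49)*(2 + 7*3) = √50*(2 + 21) = (5*√2)*23 = 115*√2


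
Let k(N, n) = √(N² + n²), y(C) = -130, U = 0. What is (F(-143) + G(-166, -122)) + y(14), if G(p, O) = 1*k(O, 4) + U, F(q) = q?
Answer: -273 + 10*√149 ≈ -150.93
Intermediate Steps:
G(p, O) = √(16 + O²) (G(p, O) = 1*√(O² + 4²) + 0 = 1*√(O² + 16) + 0 = 1*√(16 + O²) + 0 = √(16 + O²) + 0 = √(16 + O²))
(F(-143) + G(-166, -122)) + y(14) = (-143 + √(16 + (-122)²)) - 130 = (-143 + √(16 + 14884)) - 130 = (-143 + √14900) - 130 = (-143 + 10*√149) - 130 = -273 + 10*√149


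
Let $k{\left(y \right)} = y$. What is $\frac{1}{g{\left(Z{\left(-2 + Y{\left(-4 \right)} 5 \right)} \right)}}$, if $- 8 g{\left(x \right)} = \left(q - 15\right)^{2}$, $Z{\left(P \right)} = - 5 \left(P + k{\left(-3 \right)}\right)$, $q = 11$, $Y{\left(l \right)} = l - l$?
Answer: $- \frac{1}{2} \approx -0.5$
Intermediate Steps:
$Y{\left(l \right)} = 0$
$Z{\left(P \right)} = 15 - 5 P$ ($Z{\left(P \right)} = - 5 \left(P - 3\right) = - 5 \left(-3 + P\right) = 15 - 5 P$)
$g{\left(x \right)} = -2$ ($g{\left(x \right)} = - \frac{\left(11 - 15\right)^{2}}{8} = - \frac{\left(-4\right)^{2}}{8} = \left(- \frac{1}{8}\right) 16 = -2$)
$\frac{1}{g{\left(Z{\left(-2 + Y{\left(-4 \right)} 5 \right)} \right)}} = \frac{1}{-2} = - \frac{1}{2}$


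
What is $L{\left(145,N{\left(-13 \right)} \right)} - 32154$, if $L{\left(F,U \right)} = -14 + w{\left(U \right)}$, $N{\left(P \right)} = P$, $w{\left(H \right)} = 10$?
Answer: $-32158$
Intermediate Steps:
$L{\left(F,U \right)} = -4$ ($L{\left(F,U \right)} = -14 + 10 = -4$)
$L{\left(145,N{\left(-13 \right)} \right)} - 32154 = -4 - 32154 = -32158$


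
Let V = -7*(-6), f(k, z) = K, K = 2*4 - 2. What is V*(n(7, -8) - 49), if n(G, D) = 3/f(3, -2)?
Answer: -2037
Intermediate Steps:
K = 6 (K = 8 - 2 = 6)
f(k, z) = 6
n(G, D) = ½ (n(G, D) = 3/6 = 3*(⅙) = ½)
V = 42
V*(n(7, -8) - 49) = 42*(½ - 49) = 42*(-97/2) = -2037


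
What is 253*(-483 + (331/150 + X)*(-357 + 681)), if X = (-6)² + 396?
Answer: 886764747/25 ≈ 3.5471e+7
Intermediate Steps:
X = 432 (X = 36 + 396 = 432)
253*(-483 + (331/150 + X)*(-357 + 681)) = 253*(-483 + (331/150 + 432)*(-357 + 681)) = 253*(-483 + (331*(1/150) + 432)*324) = 253*(-483 + (331/150 + 432)*324) = 253*(-483 + (65131/150)*324) = 253*(-483 + 3517074/25) = 253*(3504999/25) = 886764747/25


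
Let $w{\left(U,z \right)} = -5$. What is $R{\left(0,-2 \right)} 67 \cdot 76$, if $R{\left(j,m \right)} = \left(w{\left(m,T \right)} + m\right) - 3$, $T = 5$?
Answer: $-50920$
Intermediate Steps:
$R{\left(j,m \right)} = -8 + m$ ($R{\left(j,m \right)} = \left(-5 + m\right) - 3 = -8 + m$)
$R{\left(0,-2 \right)} 67 \cdot 76 = \left(-8 - 2\right) 67 \cdot 76 = \left(-10\right) 67 \cdot 76 = \left(-670\right) 76 = -50920$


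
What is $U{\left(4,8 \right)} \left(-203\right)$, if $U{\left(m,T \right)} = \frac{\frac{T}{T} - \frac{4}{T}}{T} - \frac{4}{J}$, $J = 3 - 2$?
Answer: $\frac{12789}{16} \approx 799.31$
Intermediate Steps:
$J = 1$
$U{\left(m,T \right)} = -4 + \frac{1 - \frac{4}{T}}{T}$ ($U{\left(m,T \right)} = \frac{\frac{T}{T} - \frac{4}{T}}{T} - \frac{4}{1} = \frac{1 - \frac{4}{T}}{T} - 4 = -4 + \frac{1 - \frac{4}{T}}{T}$)
$U{\left(4,8 \right)} \left(-203\right) = \left(-4 + \frac{1}{8} - \frac{4}{64}\right) \left(-203\right) = \left(-4 + \frac{1}{8} - \frac{1}{16}\right) \left(-203\right) = \left(- \frac{63}{16}\right) \left(-203\right) = \frac{12789}{16}$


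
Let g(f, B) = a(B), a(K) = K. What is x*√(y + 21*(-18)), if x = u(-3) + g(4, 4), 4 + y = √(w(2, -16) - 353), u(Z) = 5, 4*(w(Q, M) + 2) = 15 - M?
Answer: 9*√(-1528 + 2*I*√1389)/2 ≈ 4.2892 + 175.96*I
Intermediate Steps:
w(Q, M) = 7/4 - M/4 (w(Q, M) = -2 + (15 - M)/4 = -2 + (15/4 - M/4) = 7/4 - M/4)
g(f, B) = B
y = -4 + I*√1389/2 (y = -4 + √((7/4 - ¼*(-16)) - 353) = -4 + √((7/4 + 4) - 353) = -4 + √(23/4 - 353) = -4 + √(-1389/4) = -4 + I*√1389/2 ≈ -4.0 + 18.635*I)
x = 9 (x = 5 + 4 = 9)
x*√(y + 21*(-18)) = 9*√((-4 + I*√1389/2) + 21*(-18)) = 9*√((-4 + I*√1389/2) - 378) = 9*√(-382 + I*√1389/2)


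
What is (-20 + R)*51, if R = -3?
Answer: -1173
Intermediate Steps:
(-20 + R)*51 = (-20 - 3)*51 = -23*51 = -1173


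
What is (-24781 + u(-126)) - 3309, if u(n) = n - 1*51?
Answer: -28267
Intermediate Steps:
u(n) = -51 + n (u(n) = n - 51 = -51 + n)
(-24781 + u(-126)) - 3309 = (-24781 + (-51 - 126)) - 3309 = (-24781 - 177) - 3309 = -24958 - 3309 = -28267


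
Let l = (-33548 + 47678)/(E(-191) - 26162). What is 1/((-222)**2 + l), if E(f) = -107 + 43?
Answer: 1457/71806003 ≈ 2.0291e-5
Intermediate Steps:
E(f) = -64
l = -785/1457 (l = (-33548 + 47678)/(-64 - 26162) = 14130/(-26226) = 14130*(-1/26226) = -785/1457 ≈ -0.53878)
1/((-222)**2 + l) = 1/((-222)**2 - 785/1457) = 1/(49284 - 785/1457) = 1/(71806003/1457) = 1457/71806003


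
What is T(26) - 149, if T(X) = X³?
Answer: 17427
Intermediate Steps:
T(26) - 149 = 26³ - 149 = 17576 - 149 = 17427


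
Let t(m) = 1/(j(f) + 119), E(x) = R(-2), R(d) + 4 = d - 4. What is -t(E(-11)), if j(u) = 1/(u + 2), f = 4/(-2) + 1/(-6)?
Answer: -1/113 ≈ -0.0088496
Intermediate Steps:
R(d) = -8 + d (R(d) = -4 + (d - 4) = -4 + (-4 + d) = -8 + d)
E(x) = -10 (E(x) = -8 - 2 = -10)
f = -13/6 (f = 4*(-½) + 1*(-⅙) = -2 - ⅙ = -13/6 ≈ -2.1667)
j(u) = 1/(2 + u)
t(m) = 1/113 (t(m) = 1/(1/(2 - 13/6) + 119) = 1/(1/(-⅙) + 119) = 1/(-6 + 119) = 1/113)
-t(E(-11)) = -1*1/113 = -1/113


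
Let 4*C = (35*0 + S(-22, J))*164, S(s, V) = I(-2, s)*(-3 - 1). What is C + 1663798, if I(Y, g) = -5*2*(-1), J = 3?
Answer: 1662158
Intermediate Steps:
I(Y, g) = 10 (I(Y, g) = -10*(-1) = 10)
S(s, V) = -40 (S(s, V) = 10*(-3 - 1) = 10*(-4) = -40)
C = -1640 (C = ((35*0 - 40)*164)/4 = ((0 - 40)*164)/4 = (-40*164)/4 = (1/4)*(-6560) = -1640)
C + 1663798 = -1640 + 1663798 = 1662158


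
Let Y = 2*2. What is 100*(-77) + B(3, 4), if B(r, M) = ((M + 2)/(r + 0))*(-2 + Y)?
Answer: -7696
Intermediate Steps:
Y = 4
B(r, M) = 2*(2 + M)/r (B(r, M) = ((M + 2)/(r + 0))*(-2 + 4) = ((2 + M)/r)*2 = 2*(2 + M)/r)
100*(-77) + B(3, 4) = 100*(-77) + 2*(2 + 4)/3 = -7700 + 2*(⅓)*6 = -7700 + 4 = -7696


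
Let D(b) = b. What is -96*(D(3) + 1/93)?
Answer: -8960/31 ≈ -289.03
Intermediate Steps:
-96*(D(3) + 1/93) = -96*(3 + 1/93) = -96*280/93 = -8960/31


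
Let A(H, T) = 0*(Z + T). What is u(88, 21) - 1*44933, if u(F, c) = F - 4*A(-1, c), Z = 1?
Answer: -44845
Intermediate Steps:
A(H, T) = 0 (A(H, T) = 0*(1 + T) = 0)
u(F, c) = F (u(F, c) = F - 4*0 = F + 0 = F)
u(88, 21) - 1*44933 = 88 - 1*44933 = 88 - 44933 = -44845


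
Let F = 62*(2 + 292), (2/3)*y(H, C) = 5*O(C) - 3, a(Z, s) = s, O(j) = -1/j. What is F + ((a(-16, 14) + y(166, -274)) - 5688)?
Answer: 6877141/548 ≈ 12550.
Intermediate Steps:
y(H, C) = -9/2 - 15/(2*C) (y(H, C) = 3*(5*(-1/C) - 3)/2 = 3*(-5/C - 3)/2 = 3*(-3 - 5/C)/2 = -9/2 - 15/(2*C))
F = 18228 (F = 62*294 = 18228)
F + ((a(-16, 14) + y(166, -274)) - 5688) = 18228 + ((14 + (3/2)*(-5 - 3*(-274))/(-274)) - 5688) = 18228 + ((14 + (3/2)*(-1/274)*(-5 + 822)) - 5688) = 18228 + ((14 + (3/2)*(-1/274)*817) - 5688) = 18228 + ((14 - 2451/548) - 5688) = 18228 + (5221/548 - 5688) = 18228 - 3111803/548 = 6877141/548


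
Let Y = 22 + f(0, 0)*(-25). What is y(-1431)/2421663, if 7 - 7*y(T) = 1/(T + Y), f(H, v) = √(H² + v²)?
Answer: 3288/7961620723 ≈ 4.1298e-7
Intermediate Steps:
Y = 22 (Y = 22 + √(0² + 0²)*(-25) = 22 + √(0 + 0)*(-25) = 22 + √0*(-25) = 22 + 0*(-25) = 22 + 0 = 22)
y(T) = 1 - 1/(7*(22 + T)) (y(T) = 1 - 1/(7*(T + 22)) = 1 - 1/(7*(22 + T)))
y(-1431)/2421663 = ((153/7 - 1431)/(22 - 1431))/2421663 = (-9864/7/(-1409))*(1/2421663) = -1/1409*(-9864/7)*(1/2421663) = (9864/9863)*(1/2421663) = 3288/7961620723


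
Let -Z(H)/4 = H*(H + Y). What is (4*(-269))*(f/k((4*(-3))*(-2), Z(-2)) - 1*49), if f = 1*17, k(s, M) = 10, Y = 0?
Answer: 254474/5 ≈ 50895.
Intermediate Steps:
Z(H) = -4*H² (Z(H) = -4*H*(H + 0) = -4*H*H = -4*H²)
f = 17
(4*(-269))*(f/k((4*(-3))*(-2), Z(-2)) - 1*49) = (4*(-269))*(17/10 - 1*49) = -1076*(17*(⅒) - 49) = -1076*(17/10 - 49) = -1076*(-473/10) = 254474/5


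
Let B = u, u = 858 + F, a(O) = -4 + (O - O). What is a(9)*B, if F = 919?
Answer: -7108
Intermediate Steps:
a(O) = -4 (a(O) = -4 + 0 = -4)
u = 1777 (u = 858 + 919 = 1777)
B = 1777
a(9)*B = -4*1777 = -7108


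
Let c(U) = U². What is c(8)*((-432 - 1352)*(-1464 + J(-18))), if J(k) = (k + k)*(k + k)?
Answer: 19181568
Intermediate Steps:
J(k) = 4*k² (J(k) = (2*k)*(2*k) = 4*k²)
c(8)*((-432 - 1352)*(-1464 + J(-18))) = 8²*((-432 - 1352)*(-1464 + 4*(-18)²)) = 64*(-1784*(-1464 + 4*324)) = 64*(-1784*(-1464 + 1296)) = 64*(-1784*(-168)) = 64*299712 = 19181568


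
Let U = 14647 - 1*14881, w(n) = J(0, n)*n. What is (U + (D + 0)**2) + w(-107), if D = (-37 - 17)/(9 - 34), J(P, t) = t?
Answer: 7012291/625 ≈ 11220.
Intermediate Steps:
w(n) = n**2 (w(n) = n*n = n**2)
D = 54/25 (D = -54/(-25) = -54*(-1/25) = 54/25 ≈ 2.1600)
U = -234 (U = 14647 - 14881 = -234)
(U + (D + 0)**2) + w(-107) = (-234 + (54/25 + 0)**2) + (-107)**2 = (-234 + (54/25)**2) + 11449 = (-234 + 2916/625) + 11449 = -143334/625 + 11449 = 7012291/625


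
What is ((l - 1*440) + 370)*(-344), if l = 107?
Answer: -12728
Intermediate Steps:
((l - 1*440) + 370)*(-344) = ((107 - 1*440) + 370)*(-344) = ((107 - 440) + 370)*(-344) = (-333 + 370)*(-344) = 37*(-344) = -12728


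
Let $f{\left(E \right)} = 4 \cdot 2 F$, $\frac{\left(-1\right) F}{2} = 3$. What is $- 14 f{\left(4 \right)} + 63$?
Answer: $735$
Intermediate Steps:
$F = -6$ ($F = \left(-2\right) 3 = -6$)
$f{\left(E \right)} = -48$ ($f{\left(E \right)} = 4 \cdot 2 \left(-6\right) = 8 \left(-6\right) = -48$)
$- 14 f{\left(4 \right)} + 63 = \left(-14\right) \left(-48\right) + 63 = 672 + 63 = 735$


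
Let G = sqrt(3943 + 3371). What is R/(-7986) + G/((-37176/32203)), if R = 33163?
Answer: -33163/7986 - 32203*sqrt(7314)/37176 ≈ -78.234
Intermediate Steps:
G = sqrt(7314) ≈ 85.522
R/(-7986) + G/((-37176/32203)) = 33163/(-7986) + sqrt(7314)/((-37176/32203)) = 33163*(-1/7986) + sqrt(7314)/((-37176*1/32203)) = -33163/7986 + sqrt(7314)/(-37176/32203) = -33163/7986 + sqrt(7314)*(-32203/37176) = -33163/7986 - 32203*sqrt(7314)/37176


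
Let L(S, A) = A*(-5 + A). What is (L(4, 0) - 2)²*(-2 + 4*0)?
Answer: -8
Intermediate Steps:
(L(4, 0) - 2)²*(-2 + 4*0) = (0*(-5 + 0) - 2)²*(-2 + 4*0) = (0*(-5) - 2)²*(-2 + 0) = (0 - 2)²*(-2) = (-2)²*(-2) = 4*(-2) = -8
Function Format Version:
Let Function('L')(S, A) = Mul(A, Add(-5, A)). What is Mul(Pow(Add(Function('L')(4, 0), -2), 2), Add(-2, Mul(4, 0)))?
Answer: -8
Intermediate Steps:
Mul(Pow(Add(Function('L')(4, 0), -2), 2), Add(-2, Mul(4, 0))) = Mul(Pow(Add(Mul(0, Add(-5, 0)), -2), 2), Add(-2, Mul(4, 0))) = Mul(Pow(Add(Mul(0, -5), -2), 2), Add(-2, 0)) = Mul(Pow(Add(0, -2), 2), -2) = Mul(Pow(-2, 2), -2) = Mul(4, -2) = -8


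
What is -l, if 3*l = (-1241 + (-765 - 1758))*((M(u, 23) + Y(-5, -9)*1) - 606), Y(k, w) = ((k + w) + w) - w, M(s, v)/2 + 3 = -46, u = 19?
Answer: -2702552/3 ≈ -9.0085e+5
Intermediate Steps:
M(s, v) = -98 (M(s, v) = -6 + 2*(-46) = -6 - 92 = -98)
Y(k, w) = k + w (Y(k, w) = (k + 2*w) - w = k + w)
l = 2702552/3 (l = ((-1241 + (-765 - 1758))*((-98 + (-5 - 9)*1) - 606))/3 = ((-1241 - 2523)*((-98 - 14*1) - 606))/3 = (-3764*((-98 - 14) - 606))/3 = (-3764*(-112 - 606))/3 = (-3764*(-718))/3 = (⅓)*2702552 = 2702552/3 ≈ 9.0085e+5)
-l = -1*2702552/3 = -2702552/3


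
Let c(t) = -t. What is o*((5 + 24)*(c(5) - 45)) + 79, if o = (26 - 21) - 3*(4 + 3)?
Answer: 23279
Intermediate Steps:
o = -16 (o = 5 - 3*7 = 5 - 21 = -16)
o*((5 + 24)*(c(5) - 45)) + 79 = -16*(5 + 24)*(-1*5 - 45) + 79 = -464*(-5 - 45) + 79 = -464*(-50) + 79 = -16*(-1450) + 79 = 23200 + 79 = 23279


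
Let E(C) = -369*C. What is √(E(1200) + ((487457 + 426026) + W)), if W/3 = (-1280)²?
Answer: √5385883 ≈ 2320.8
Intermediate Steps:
W = 4915200 (W = 3*(-1280)² = 3*1638400 = 4915200)
√(E(1200) + ((487457 + 426026) + W)) = √(-369*1200 + ((487457 + 426026) + 4915200)) = √(-442800 + (913483 + 4915200)) = √(-442800 + 5828683) = √5385883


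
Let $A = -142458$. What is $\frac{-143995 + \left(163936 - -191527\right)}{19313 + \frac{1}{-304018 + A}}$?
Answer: $\frac{94415386768}{8622790987} \approx 10.95$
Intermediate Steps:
$\frac{-143995 + \left(163936 - -191527\right)}{19313 + \frac{1}{-304018 + A}} = \frac{-143995 + \left(163936 - -191527\right)}{19313 + \frac{1}{-304018 - 142458}} = \frac{-143995 + \left(163936 + 191527\right)}{19313 + \frac{1}{-446476}} = \frac{-143995 + 355463}{19313 - \frac{1}{446476}} = \frac{211468}{\frac{8622790987}{446476}} = 211468 \cdot \frac{446476}{8622790987} = \frac{94415386768}{8622790987}$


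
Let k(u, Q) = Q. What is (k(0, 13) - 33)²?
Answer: 400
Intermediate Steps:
(k(0, 13) - 33)² = (13 - 33)² = (-20)² = 400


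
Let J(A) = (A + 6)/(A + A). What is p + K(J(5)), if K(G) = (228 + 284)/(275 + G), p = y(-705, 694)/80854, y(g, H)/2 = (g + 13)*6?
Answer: 195522568/111618947 ≈ 1.7517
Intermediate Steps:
y(g, H) = 156 + 12*g (y(g, H) = 2*((g + 13)*6) = 2*((13 + g)*6) = 2*(78 + 6*g) = 156 + 12*g)
p = -4152/40427 (p = (156 + 12*(-705))/80854 = (156 - 8460)*(1/80854) = -8304*1/80854 = -4152/40427 ≈ -0.10270)
J(A) = (6 + A)/(2*A) (J(A) = (6 + A)/((2*A)) = (6 + A)*(1/(2*A)) = (6 + A)/(2*A))
K(G) = 512/(275 + G)
p + K(J(5)) = -4152/40427 + 512/(275 + (½)*(6 + 5)/5) = -4152/40427 + 512/(275 + (½)*(⅕)*11) = -4152/40427 + 512/(275 + 11/10) = -4152/40427 + 512/(2761/10) = -4152/40427 + 512*(10/2761) = -4152/40427 + 5120/2761 = 195522568/111618947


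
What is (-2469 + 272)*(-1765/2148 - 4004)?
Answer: 18899378329/2148 ≈ 8.7986e+6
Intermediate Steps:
(-2469 + 272)*(-1765/2148 - 4004) = -2197*(-1765*1/2148 - 4004) = -2197*(-1765/2148 - 4004) = -2197*(-8602357/2148) = 18899378329/2148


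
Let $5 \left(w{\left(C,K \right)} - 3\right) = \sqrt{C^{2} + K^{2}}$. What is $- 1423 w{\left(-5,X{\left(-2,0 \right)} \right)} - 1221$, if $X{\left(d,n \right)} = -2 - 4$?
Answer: $-5490 - \frac{1423 \sqrt{61}}{5} \approx -7712.8$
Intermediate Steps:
$X{\left(d,n \right)} = -6$ ($X{\left(d,n \right)} = -2 - 4 = -6$)
$w{\left(C,K \right)} = 3 + \frac{\sqrt{C^{2} + K^{2}}}{5}$
$- 1423 w{\left(-5,X{\left(-2,0 \right)} \right)} - 1221 = - 1423 \left(3 + \frac{\sqrt{\left(-5\right)^{2} + \left(-6\right)^{2}}}{5}\right) - 1221 = - 1423 \left(3 + \frac{\sqrt{25 + 36}}{5}\right) - 1221 = - 1423 \left(3 + \frac{\sqrt{61}}{5}\right) - 1221 = \left(-4269 - \frac{1423 \sqrt{61}}{5}\right) - 1221 = -5490 - \frac{1423 \sqrt{61}}{5}$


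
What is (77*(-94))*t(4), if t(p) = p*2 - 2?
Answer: -43428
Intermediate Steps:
t(p) = -2 + 2*p (t(p) = 2*p - 2 = -2 + 2*p)
(77*(-94))*t(4) = (77*(-94))*(-2 + 2*4) = -7238*(-2 + 8) = -7238*6 = -43428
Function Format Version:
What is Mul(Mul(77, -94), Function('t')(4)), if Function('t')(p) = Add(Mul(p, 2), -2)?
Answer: -43428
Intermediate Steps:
Function('t')(p) = Add(-2, Mul(2, p)) (Function('t')(p) = Add(Mul(2, p), -2) = Add(-2, Mul(2, p)))
Mul(Mul(77, -94), Function('t')(4)) = Mul(Mul(77, -94), Add(-2, Mul(2, 4))) = Mul(-7238, Add(-2, 8)) = Mul(-7238, 6) = -43428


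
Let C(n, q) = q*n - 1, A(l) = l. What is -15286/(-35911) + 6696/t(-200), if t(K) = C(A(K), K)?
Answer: 283961590/478801363 ≈ 0.59307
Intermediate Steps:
C(n, q) = -1 + n*q (C(n, q) = n*q - 1 = -1 + n*q)
t(K) = -1 + K² (t(K) = -1 + K*K = -1 + K²)
-15286/(-35911) + 6696/t(-200) = -15286/(-35911) + 6696/(-1 + (-200)²) = -15286*(-1/35911) + 6696/(-1 + 40000) = 15286/35911 + 6696/39999 = 15286/35911 + 6696*(1/39999) = 15286/35911 + 2232/13333 = 283961590/478801363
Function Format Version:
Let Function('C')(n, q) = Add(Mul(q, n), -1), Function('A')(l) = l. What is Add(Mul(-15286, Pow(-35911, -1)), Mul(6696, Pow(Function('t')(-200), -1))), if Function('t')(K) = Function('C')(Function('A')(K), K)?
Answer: Rational(283961590, 478801363) ≈ 0.59307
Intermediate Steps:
Function('C')(n, q) = Add(-1, Mul(n, q)) (Function('C')(n, q) = Add(Mul(n, q), -1) = Add(-1, Mul(n, q)))
Function('t')(K) = Add(-1, Pow(K, 2)) (Function('t')(K) = Add(-1, Mul(K, K)) = Add(-1, Pow(K, 2)))
Add(Mul(-15286, Pow(-35911, -1)), Mul(6696, Pow(Function('t')(-200), -1))) = Add(Mul(-15286, Pow(-35911, -1)), Mul(6696, Pow(Add(-1, Pow(-200, 2)), -1))) = Add(Mul(-15286, Rational(-1, 35911)), Mul(6696, Pow(Add(-1, 40000), -1))) = Add(Rational(15286, 35911), Mul(6696, Pow(39999, -1))) = Add(Rational(15286, 35911), Mul(6696, Rational(1, 39999))) = Add(Rational(15286, 35911), Rational(2232, 13333)) = Rational(283961590, 478801363)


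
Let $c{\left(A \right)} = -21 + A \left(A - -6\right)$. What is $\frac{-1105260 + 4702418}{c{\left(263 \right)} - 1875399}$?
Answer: $- \frac{3597158}{1804673} \approx -1.9932$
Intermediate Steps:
$c{\left(A \right)} = -21 + A \left(6 + A\right)$ ($c{\left(A \right)} = -21 + A \left(A + 6\right) = -21 + A \left(6 + A\right)$)
$\frac{-1105260 + 4702418}{c{\left(263 \right)} - 1875399} = \frac{-1105260 + 4702418}{\left(-21 + 263^{2} + 6 \cdot 263\right) - 1875399} = \frac{3597158}{\left(-21 + 69169 + 1578\right) - 1875399} = \frac{3597158}{70726 - 1875399} = \frac{3597158}{-1804673} = 3597158 \left(- \frac{1}{1804673}\right) = - \frac{3597158}{1804673}$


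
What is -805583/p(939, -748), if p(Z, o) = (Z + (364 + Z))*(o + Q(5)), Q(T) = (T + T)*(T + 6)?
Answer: 805583/1430396 ≈ 0.56319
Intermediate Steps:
Q(T) = 2*T*(6 + T) (Q(T) = (2*T)*(6 + T) = 2*T*(6 + T))
p(Z, o) = (110 + o)*(364 + 2*Z) (p(Z, o) = (Z + (364 + Z))*(o + 2*5*(6 + 5)) = (364 + 2*Z)*(o + 2*5*11) = (364 + 2*Z)*(o + 110) = (364 + 2*Z)*(110 + o) = (110 + o)*(364 + 2*Z))
-805583/p(939, -748) = -805583/(40040 + 220*939 + 364*(-748) + 2*939*(-748)) = -805583/(40040 + 206580 - 272272 - 1404744) = -805583/(-1430396) = -805583*(-1/1430396) = 805583/1430396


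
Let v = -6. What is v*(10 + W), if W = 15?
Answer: -150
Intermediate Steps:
v*(10 + W) = -6*(10 + 15) = -6*25 = -150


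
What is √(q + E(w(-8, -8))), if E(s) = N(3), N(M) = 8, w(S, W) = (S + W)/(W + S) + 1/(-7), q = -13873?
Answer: I*√13865 ≈ 117.75*I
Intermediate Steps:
w(S, W) = 6/7 (w(S, W) = (S + W)/(S + W) - ⅐ = 1 - ⅐ = 6/7)
E(s) = 8
√(q + E(w(-8, -8))) = √(-13873 + 8) = √(-13865) = I*√13865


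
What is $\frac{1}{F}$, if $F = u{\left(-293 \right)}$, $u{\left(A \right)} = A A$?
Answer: $\frac{1}{85849} \approx 1.1648 \cdot 10^{-5}$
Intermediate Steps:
$u{\left(A \right)} = A^{2}$
$F = 85849$ ($F = \left(-293\right)^{2} = 85849$)
$\frac{1}{F} = \frac{1}{85849}$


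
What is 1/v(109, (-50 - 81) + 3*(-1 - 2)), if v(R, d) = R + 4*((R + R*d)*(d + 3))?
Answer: 1/8302857 ≈ 1.2044e-7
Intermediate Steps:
v(R, d) = R + 4*(3 + d)*(R + R*d) (v(R, d) = R + 4*((R + R*d)*(3 + d)) = R + 4*((3 + d)*(R + R*d)) = R + 4*(3 + d)*(R + R*d))
1/v(109, (-50 - 81) + 3*(-1 - 2)) = 1/(109*(13 + 4*((-50 - 81) + 3*(-1 - 2))² + 16*((-50 - 81) + 3*(-1 - 2)))) = 1/(109*(13 + 4*(-131 + 3*(-3))² + 16*(-131 + 3*(-3)))) = 1/(109*(13 + 4*(-131 - 9)² + 16*(-131 - 9))) = 1/(109*(13 + 4*(-140)² + 16*(-140))) = 1/(109*(13 + 4*19600 - 2240)) = 1/(109*(13 + 78400 - 2240)) = 1/(109*76173) = 1/8302857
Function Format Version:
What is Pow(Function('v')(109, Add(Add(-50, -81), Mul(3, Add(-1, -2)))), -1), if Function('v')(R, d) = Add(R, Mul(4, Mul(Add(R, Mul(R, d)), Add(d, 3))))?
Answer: Rational(1, 8302857) ≈ 1.2044e-7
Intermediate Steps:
Function('v')(R, d) = Add(R, Mul(4, Add(3, d), Add(R, Mul(R, d)))) (Function('v')(R, d) = Add(R, Mul(4, Mul(Add(R, Mul(R, d)), Add(3, d)))) = Add(R, Mul(4, Mul(Add(3, d), Add(R, Mul(R, d))))) = Add(R, Mul(4, Add(3, d), Add(R, Mul(R, d)))))
Pow(Function('v')(109, Add(Add(-50, -81), Mul(3, Add(-1, -2)))), -1) = Pow(Mul(109, Add(13, Mul(4, Pow(Add(Add(-50, -81), Mul(3, Add(-1, -2))), 2)), Mul(16, Add(Add(-50, -81), Mul(3, Add(-1, -2)))))), -1) = Pow(Mul(109, Add(13, Mul(4, Pow(Add(-131, Mul(3, -3)), 2)), Mul(16, Add(-131, Mul(3, -3))))), -1) = Pow(Mul(109, Add(13, Mul(4, Pow(Add(-131, -9), 2)), Mul(16, Add(-131, -9)))), -1) = Pow(Mul(109, Add(13, Mul(4, Pow(-140, 2)), Mul(16, -140))), -1) = Pow(Mul(109, Add(13, Mul(4, 19600), -2240)), -1) = Pow(Mul(109, Add(13, 78400, -2240)), -1) = Pow(Mul(109, 76173), -1) = Pow(8302857, -1) = Rational(1, 8302857)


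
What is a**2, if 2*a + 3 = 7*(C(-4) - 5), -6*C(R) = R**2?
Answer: 7225/9 ≈ 802.78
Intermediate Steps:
C(R) = -R**2/6
a = -85/3 (a = -3/2 + (7*(-1/6*(-4)**2 - 5))/2 = -3/2 + (7*(-1/6*16 - 5))/2 = -3/2 + (7*(-8/3 - 5))/2 = -3/2 + (7*(-23/3))/2 = -3/2 + (1/2)*(-161/3) = -3/2 - 161/6 = -85/3 ≈ -28.333)
a**2 = (-85/3)**2 = 7225/9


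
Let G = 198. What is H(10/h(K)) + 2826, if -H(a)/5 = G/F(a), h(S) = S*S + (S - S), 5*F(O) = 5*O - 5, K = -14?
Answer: 119946/31 ≈ 3869.2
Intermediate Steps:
F(O) = -1 + O (F(O) = (5*O - 5)/5 = (-5 + 5*O)/5 = -1 + O)
h(S) = S² (h(S) = S² + 0 = S²)
H(a) = -990/(-1 + a)
H(10/h(K)) + 2826 = -990/(-1 + 10/((-14)²)) + 2826 = -990/(-1 + 10/196) + 2826 = -990/(-1 + 10*(1/196)) + 2826 = -990/(-1 + 5/98) + 2826 = -990/(-93/98) + 2826 = -990*(-98/93) + 2826 = 32340/31 + 2826 = 119946/31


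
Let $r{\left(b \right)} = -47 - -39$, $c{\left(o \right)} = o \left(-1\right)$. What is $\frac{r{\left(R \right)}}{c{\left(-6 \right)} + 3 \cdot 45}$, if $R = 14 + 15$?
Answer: $- \frac{8}{141} \approx -0.056738$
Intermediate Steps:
$c{\left(o \right)} = - o$
$R = 29$
$r{\left(b \right)} = -8$ ($r{\left(b \right)} = -47 + 39 = -8$)
$\frac{r{\left(R \right)}}{c{\left(-6 \right)} + 3 \cdot 45} = - \frac{8}{\left(-1\right) \left(-6\right) + 3 \cdot 45} = - \frac{8}{6 + 135} = - \frac{8}{141}$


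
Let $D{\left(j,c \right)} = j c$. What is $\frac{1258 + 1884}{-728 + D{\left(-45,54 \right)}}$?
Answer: $- \frac{1571}{1579} \approx -0.99493$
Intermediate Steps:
$D{\left(j,c \right)} = c j$
$\frac{1258 + 1884}{-728 + D{\left(-45,54 \right)}} = \frac{1258 + 1884}{-728 + 54 \left(-45\right)} = \frac{3142}{-728 - 2430} = \frac{3142}{-3158} = 3142 \left(- \frac{1}{3158}\right) = - \frac{1571}{1579}$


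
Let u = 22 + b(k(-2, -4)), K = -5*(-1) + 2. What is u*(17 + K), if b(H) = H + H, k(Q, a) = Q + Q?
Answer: 336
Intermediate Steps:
k(Q, a) = 2*Q
b(H) = 2*H
K = 7 (K = 5 + 2 = 7)
u = 14 (u = 22 + 2*(2*(-2)) = 22 + 2*(-4) = 22 - 8 = 14)
u*(17 + K) = 14*(17 + 7) = 14*24 = 336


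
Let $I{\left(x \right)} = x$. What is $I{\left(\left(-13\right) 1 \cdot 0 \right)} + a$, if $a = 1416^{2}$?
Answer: $2005056$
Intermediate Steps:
$a = 2005056$
$I{\left(\left(-13\right) 1 \cdot 0 \right)} + a = \left(-13\right) 1 \cdot 0 + 2005056 = \left(-13\right) 0 + 2005056 = 0 + 2005056 = 2005056$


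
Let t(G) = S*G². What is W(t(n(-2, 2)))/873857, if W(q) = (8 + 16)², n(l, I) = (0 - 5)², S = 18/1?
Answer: 576/873857 ≈ 0.00065915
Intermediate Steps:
S = 18 (S = 18*1 = 18)
n(l, I) = 25 (n(l, I) = (-5)² = 25)
t(G) = 18*G²
W(q) = 576 (W(q) = 24² = 576)
W(t(n(-2, 2)))/873857 = 576/873857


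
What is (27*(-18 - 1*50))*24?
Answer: -44064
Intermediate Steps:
(27*(-18 - 1*50))*24 = (27*(-18 - 50))*24 = (27*(-68))*24 = -1836*24 = -44064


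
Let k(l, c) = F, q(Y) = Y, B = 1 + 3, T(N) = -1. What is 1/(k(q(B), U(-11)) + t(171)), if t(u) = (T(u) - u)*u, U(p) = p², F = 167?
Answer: -1/29245 ≈ -3.4194e-5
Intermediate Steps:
B = 4
k(l, c) = 167
t(u) = u*(-1 - u) (t(u) = (-1 - u)*u = u*(-1 - u))
1/(k(q(B), U(-11)) + t(171)) = 1/(167 - 1*171*(1 + 171)) = 1/(167 - 1*171*172) = 1/(167 - 29412) = 1/(-29245) = -1/29245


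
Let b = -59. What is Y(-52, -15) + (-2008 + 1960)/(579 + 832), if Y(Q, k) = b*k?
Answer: 1248687/1411 ≈ 884.97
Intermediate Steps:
Y(Q, k) = -59*k
Y(-52, -15) + (-2008 + 1960)/(579 + 832) = -59*(-15) + (-2008 + 1960)/(579 + 832) = 885 - 48/1411 = 1248687/1411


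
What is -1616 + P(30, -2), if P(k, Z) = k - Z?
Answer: -1584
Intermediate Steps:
-1616 + P(30, -2) = -1616 + (30 - 1*(-2)) = -1616 + (30 + 2) = -1616 + 32 = -1584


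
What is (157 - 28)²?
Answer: 16641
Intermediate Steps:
(157 - 28)² = 129² = 16641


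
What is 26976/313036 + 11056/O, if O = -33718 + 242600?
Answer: 1136965856/8173448219 ≈ 0.13910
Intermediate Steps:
O = 208882
26976/313036 + 11056/O = 26976/313036 + 11056/208882 = 26976*(1/313036) + 11056*(1/208882) = 6744/78259 + 5528/104441 = 1136965856/8173448219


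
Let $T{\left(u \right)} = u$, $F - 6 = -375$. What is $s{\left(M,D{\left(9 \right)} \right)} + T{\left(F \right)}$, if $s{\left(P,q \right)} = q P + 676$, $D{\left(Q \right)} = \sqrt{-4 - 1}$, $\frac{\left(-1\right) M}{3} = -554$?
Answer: $307 + 1662 i \sqrt{5} \approx 307.0 + 3716.3 i$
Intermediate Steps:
$F = -369$ ($F = 6 - 375 = -369$)
$M = 1662$ ($M = \left(-3\right) \left(-554\right) = 1662$)
$D{\left(Q \right)} = i \sqrt{5}$ ($D{\left(Q \right)} = \sqrt{-5} = i \sqrt{5}$)
$s{\left(P,q \right)} = 676 + P q$ ($s{\left(P,q \right)} = P q + 676 = 676 + P q$)
$s{\left(M,D{\left(9 \right)} \right)} + T{\left(F \right)} = \left(676 + 1662 i \sqrt{5}\right) - 369 = 307 + 1662 i \sqrt{5}$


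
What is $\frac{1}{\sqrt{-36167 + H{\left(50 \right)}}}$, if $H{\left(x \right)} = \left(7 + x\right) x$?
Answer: $- \frac{i \sqrt{33317}}{33317} \approx - 0.0054786 i$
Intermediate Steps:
$H{\left(x \right)} = x \left(7 + x\right)$
$\frac{1}{\sqrt{-36167 + H{\left(50 \right)}}} = \frac{1}{\sqrt{-36167 + 50 \left(7 + 50\right)}} = \frac{1}{\sqrt{-36167 + 50 \cdot 57}} = \frac{1}{\sqrt{-36167 + 2850}} = \frac{1}{\sqrt{-33317}} = \frac{1}{i \sqrt{33317}} = - \frac{i \sqrt{33317}}{33317}$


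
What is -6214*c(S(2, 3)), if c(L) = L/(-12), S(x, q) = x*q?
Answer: 3107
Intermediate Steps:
S(x, q) = q*x
c(L) = -L/12 (c(L) = L*(-1/12) = -L/12)
-6214*c(S(2, 3)) = -(-3107)*3*2/6 = -(-3107)*6/6 = -6214*(-½) = 3107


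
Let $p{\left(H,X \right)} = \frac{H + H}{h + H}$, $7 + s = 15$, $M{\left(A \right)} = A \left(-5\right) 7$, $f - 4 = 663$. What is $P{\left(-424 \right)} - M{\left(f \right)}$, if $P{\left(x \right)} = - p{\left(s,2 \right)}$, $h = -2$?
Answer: $\frac{70027}{3} \approx 23342.0$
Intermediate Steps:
$f = 667$ ($f = 4 + 663 = 667$)
$M{\left(A \right)} = - 35 A$ ($M{\left(A \right)} = - 5 A 7 = - 35 A$)
$s = 8$ ($s = -7 + 15 = 8$)
$p{\left(H,X \right)} = \frac{2 H}{-2 + H}$ ($p{\left(H,X \right)} = \frac{H + H}{-2 + H} = \frac{2 H}{-2 + H}$)
$P{\left(x \right)} = - \frac{8}{3}$ ($P{\left(x \right)} = - \frac{2 \cdot 8}{-2 + 8} = - \frac{2 \cdot 8}{6} = \left(-1\right) \frac{8}{3} = - \frac{8}{3}$)
$P{\left(-424 \right)} - M{\left(f \right)} = - \frac{8}{3} - \left(-35\right) 667 = - \frac{8}{3} - -23345 = - \frac{8}{3} + 23345 = \frac{70027}{3}$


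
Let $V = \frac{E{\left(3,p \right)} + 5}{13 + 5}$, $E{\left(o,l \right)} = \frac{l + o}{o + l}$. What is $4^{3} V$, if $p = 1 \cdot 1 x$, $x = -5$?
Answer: $\frac{64}{3} \approx 21.333$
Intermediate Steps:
$p = -5$ ($p = 1 \cdot 1 \left(-5\right) = 1 \left(-5\right) = -5$)
$E{\left(o,l \right)} = 1$ ($E{\left(o,l \right)} = \frac{l + o}{l + o} = 1$)
$V = \frac{1}{3}$ ($V = \frac{1 + 5}{13 + 5} = \frac{6}{18} = 6 \cdot \frac{1}{18} = \frac{1}{3} \approx 0.33333$)
$4^{3} V = 4^{3} \cdot \frac{1}{3} = 64 \cdot \frac{1}{3} = \frac{64}{3}$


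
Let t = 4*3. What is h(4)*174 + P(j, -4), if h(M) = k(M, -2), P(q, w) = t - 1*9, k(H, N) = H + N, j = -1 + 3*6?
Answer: 351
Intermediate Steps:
j = 17 (j = -1 + 18 = 17)
t = 12
P(q, w) = 3 (P(q, w) = 12 - 1*9 = 12 - 9 = 3)
h(M) = -2 + M (h(M) = M - 2 = -2 + M)
h(4)*174 + P(j, -4) = (-2 + 4)*174 + 3 = 2*174 + 3 = 348 + 3 = 351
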